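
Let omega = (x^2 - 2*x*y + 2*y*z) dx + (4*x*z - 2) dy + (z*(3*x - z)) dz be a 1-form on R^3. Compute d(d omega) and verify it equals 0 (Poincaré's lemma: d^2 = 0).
d(d omega) = 0

Step 1: d omega = sum_{i<j} (∂f_j/∂x_i - ∂f_i/∂x_j) dx_i ∧ dx_j:
  coeff of dx ∧ dy: 2*x + 2*z
  coeff of dx ∧ dz: -2*y + 3*z
  coeff of dy ∧ dz: -4*x
Step 2: Apply d again to each 2-form coefficient. The only possible 3-form in R^3 is dx ∧ dy ∧ dz, with coefficient
  ∂(coeff of dy∧dz)/∂x - ∂(coeff of dx∧dz)/∂y + ∂(coeff of dx∧dy)/∂z
  = ∂/∂x (-4*x) - ∂/∂y (-2*y + 3*z) + ∂/∂z (2*x + 2*z).
Each of these terms simplifies to sums of mixed partials that cancel in pairs. The result is 0 (by equality of mixed partials for smooth functions — Schwarz / Clairaut).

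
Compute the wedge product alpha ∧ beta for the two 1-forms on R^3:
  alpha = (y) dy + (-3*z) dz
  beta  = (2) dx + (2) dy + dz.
alpha ∧ beta = (-2*y) dx ∧ dy + (y + 6*z) dy ∧ dz + (6*z) dx ∧ dz

Distribute the wedge, using dx_i ∧ dx_j = -dx_j ∧ dx_i and dx_i ∧ dx_i = 0. For each pair (i, j) with i < j, the coefficient of dx_i ∧ dx_j in alpha ∧ beta is (alpha_i * beta_j - alpha_j * beta_i). Collecting: alpha ∧ beta = (-2*y) dx ∧ dy + (y + 6*z) dy ∧ dz + (6*z) dx ∧ dz.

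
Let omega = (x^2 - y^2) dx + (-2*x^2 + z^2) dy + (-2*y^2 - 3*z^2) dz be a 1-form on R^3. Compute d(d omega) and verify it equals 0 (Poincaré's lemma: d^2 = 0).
d(d omega) = 0

Step 1: d omega = sum_{i<j} (∂f_j/∂x_i - ∂f_i/∂x_j) dx_i ∧ dx_j:
  coeff of dx ∧ dy: -4*x + 2*y
  coeff of dx ∧ dz: 0
  coeff of dy ∧ dz: -4*y - 2*z
Step 2: Apply d again to each 2-form coefficient. The only possible 3-form in R^3 is dx ∧ dy ∧ dz, with coefficient
  ∂(coeff of dy∧dz)/∂x - ∂(coeff of dx∧dz)/∂y + ∂(coeff of dx∧dy)/∂z
  = ∂/∂x (-4*y - 2*z) - ∂/∂y (0) + ∂/∂z (-4*x + 2*y).
Each of these terms simplifies to sums of mixed partials that cancel in pairs. The result is 0 (by equality of mixed partials for smooth functions — Schwarz / Clairaut).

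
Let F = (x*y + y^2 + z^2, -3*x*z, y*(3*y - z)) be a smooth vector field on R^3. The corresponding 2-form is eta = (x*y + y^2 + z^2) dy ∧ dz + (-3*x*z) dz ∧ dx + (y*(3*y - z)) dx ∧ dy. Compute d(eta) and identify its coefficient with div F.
d(eta) = (0) dx ∧ dy ∧ dz; div F = 0

For a 2-form in R^3 of the form above, applying d gives a 3-form with coefficient ∂P/∂x + ∂Q/∂y + ∂R/∂z:
  ∂P/∂x = y
  ∂Q/∂y = 0
  ∂R/∂z = -y
Sum = 0, which is exactly div F.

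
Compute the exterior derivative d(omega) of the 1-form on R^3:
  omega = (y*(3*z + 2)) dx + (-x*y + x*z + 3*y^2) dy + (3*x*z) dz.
d(omega) = (-y - 2*z - 2) dx ∧ dy + (-3*y + 3*z) dx ∧ dz + (-x) dy ∧ dz

For a 1-form omega = sum_i f_i dx_i, the exterior derivative is
  d(omega) = sum_{i < j} (∂f_j/∂x_i - ∂f_i/∂x_j) dx_i ∧ dx_j.
  coefficient of dx ∧ dy: ∂f_2/∂x - ∂f_1/∂y = ∂(-x*y + x*z + 3*y^2)/∂x - ∂(y*(3*z + 2))/∂y = -y - 2*z - 2
  coefficient of dx ∧ dz: ∂f_3/∂x - ∂f_1/∂z = ∂(3*x*z)/∂x - ∂(y*(3*z + 2))/∂z = -3*y + 3*z
  coefficient of dy ∧ dz: ∂f_3/∂y - ∂f_2/∂z = ∂(3*x*z)/∂y - ∂(-x*y + x*z + 3*y^2)/∂z = -x
Assembling: d(omega) = (-y - 2*z - 2) dx ∧ dy + (-3*y + 3*z) dx ∧ dz + (-x) dy ∧ dz.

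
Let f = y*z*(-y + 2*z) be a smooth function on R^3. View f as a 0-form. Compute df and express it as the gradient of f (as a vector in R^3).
df = (0) dx + (2*z*(-y + z)) dy + (y*(-y + 4*z)) dz; grad f = (0, 2*z*(-y + z), y*(-y + 4*z))

For a 0-form f, d f = (∂f/∂x) dx + (∂f/∂y) dy + (∂f/∂z) dz. The components of the vector representation are exactly the entries of grad f in Cartesian coordinates:
  ∂f/∂x = 0
  ∂f/∂y = 2*z*(-y + z)
  ∂f/∂z = y*(-y + 4*z).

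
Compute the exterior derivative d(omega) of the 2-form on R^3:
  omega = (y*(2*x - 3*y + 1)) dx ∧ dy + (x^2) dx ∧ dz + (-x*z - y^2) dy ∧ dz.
d(omega) = (-z) dx ∧ dy ∧ dz

For a 2-form omega = sum_{i<j} g_{ij} dx_i ∧ dx_j, the exterior derivative is
  d(omega) = sum_{i<j} d(g_{ij}) ∧ dx_i ∧ dx_j = sum_{i<j, k} (∂g_{ij}/∂x_k) dx_k ∧ dx_i ∧ dx_j.
Expand each term, using dx_k ∧ dx_i ∧ dx_j = sgn(permutation) dx_{(a)} ∧ dx_{(b)} ∧ dx_{(c)} with (a < b < c) sorted:
  d(-x*z - y^2) includes (∂/∂x)(-x*z - y^2) dx = (-z) dx, which multiplied by dy ∧ dz gives (-z) dx ∧ dy ∧ dz
Collecting like 3-forms: d(omega) = (-z) dx ∧ dy ∧ dz.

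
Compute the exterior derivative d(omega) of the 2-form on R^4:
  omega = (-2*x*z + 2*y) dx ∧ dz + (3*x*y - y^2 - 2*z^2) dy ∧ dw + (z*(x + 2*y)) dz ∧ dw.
d(omega) = (-2) dx ∧ dy ∧ dz + (3*y) dx ∧ dy ∧ dw + (6*z) dy ∧ dz ∧ dw + (z) dx ∧ dz ∧ dw

For a 2-form omega = sum_{i<j} g_{ij} dx_i ∧ dx_j, the exterior derivative is
  d(omega) = sum_{i<j} d(g_{ij}) ∧ dx_i ∧ dx_j = sum_{i<j, k} (∂g_{ij}/∂x_k) dx_k ∧ dx_i ∧ dx_j.
Expand each term, using dx_k ∧ dx_i ∧ dx_j = sgn(permutation) dx_{(a)} ∧ dx_{(b)} ∧ dx_{(c)} with (a < b < c) sorted:
  d(-2*x*z + 2*y) includes (∂/∂y)(-2*x*z + 2*y) dy = (2) dy, which multiplied by dx ∧ dz gives (-2) dx ∧ dy ∧ dz
  d(3*x*y - y^2 - 2*z^2) includes (∂/∂x)(3*x*y - y^2 - 2*z^2) dx = (3*y) dx, which multiplied by dy ∧ dw gives (3*y) dx ∧ dy ∧ dw
  d(3*x*y - y^2 - 2*z^2) includes (∂/∂z)(3*x*y - y^2 - 2*z^2) dz = (-4*z) dz, which multiplied by dy ∧ dw gives (4*z) dy ∧ dz ∧ dw
  d(z*(x + 2*y)) includes (∂/∂x)(z*(x + 2*y)) dx = (z) dx, which multiplied by dz ∧ dw gives (z) dx ∧ dz ∧ dw
  d(z*(x + 2*y)) includes (∂/∂y)(z*(x + 2*y)) dy = (2*z) dy, which multiplied by dz ∧ dw gives (2*z) dy ∧ dz ∧ dw
Collecting like 3-forms: d(omega) = (-2) dx ∧ dy ∧ dz + (3*y) dx ∧ dy ∧ dw + (6*z) dy ∧ dz ∧ dw + (z) dx ∧ dz ∧ dw.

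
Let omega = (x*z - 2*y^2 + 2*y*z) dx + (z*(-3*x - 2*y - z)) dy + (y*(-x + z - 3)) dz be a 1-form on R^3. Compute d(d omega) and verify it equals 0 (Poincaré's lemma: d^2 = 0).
d(d omega) = 0

Step 1: d omega = sum_{i<j} (∂f_j/∂x_i - ∂f_i/∂x_j) dx_i ∧ dx_j:
  coeff of dx ∧ dy: 4*y - 5*z
  coeff of dx ∧ dz: -x - 3*y
  coeff of dy ∧ dz: 2*x + 2*y + 3*z - 3
Step 2: Apply d again to each 2-form coefficient. The only possible 3-form in R^3 is dx ∧ dy ∧ dz, with coefficient
  ∂(coeff of dy∧dz)/∂x - ∂(coeff of dx∧dz)/∂y + ∂(coeff of dx∧dy)/∂z
  = ∂/∂x (2*x + 2*y + 3*z - 3) - ∂/∂y (-x - 3*y) + ∂/∂z (4*y - 5*z).
Each of these terms simplifies to sums of mixed partials that cancel in pairs. The result is 0 (by equality of mixed partials for smooth functions — Schwarz / Clairaut).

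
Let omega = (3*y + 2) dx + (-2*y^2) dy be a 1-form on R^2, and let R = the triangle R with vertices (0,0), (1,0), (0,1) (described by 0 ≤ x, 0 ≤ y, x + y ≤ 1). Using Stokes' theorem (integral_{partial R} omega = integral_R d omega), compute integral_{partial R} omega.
integral_(partial R) omega = -3/2

Stokes: integral_partial_R omega = integral_R d omega with d omega = (∂Q/∂x - ∂P/∂y) dx ∧ dy.
  ∂Q/∂x = 0
  ∂P/∂y = 3
  integrand = ∂Q/∂x - ∂P/∂y = -3.
Integrating over R: integral_0^1 integral_0^{1-x} (-3) dy dx = -3/2.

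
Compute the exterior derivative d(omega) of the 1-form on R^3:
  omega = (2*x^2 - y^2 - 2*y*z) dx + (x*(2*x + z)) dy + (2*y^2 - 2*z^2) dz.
d(omega) = (4*x + 2*y + 3*z) dx ∧ dy + (2*y) dx ∧ dz + (-x + 4*y) dy ∧ dz

For a 1-form omega = sum_i f_i dx_i, the exterior derivative is
  d(omega) = sum_{i < j} (∂f_j/∂x_i - ∂f_i/∂x_j) dx_i ∧ dx_j.
  coefficient of dx ∧ dy: ∂f_2/∂x - ∂f_1/∂y = ∂(x*(2*x + z))/∂x - ∂(2*x^2 - y^2 - 2*y*z)/∂y = 4*x + 2*y + 3*z
  coefficient of dx ∧ dz: ∂f_3/∂x - ∂f_1/∂z = ∂(2*y^2 - 2*z^2)/∂x - ∂(2*x^2 - y^2 - 2*y*z)/∂z = 2*y
  coefficient of dy ∧ dz: ∂f_3/∂y - ∂f_2/∂z = ∂(2*y^2 - 2*z^2)/∂y - ∂(x*(2*x + z))/∂z = -x + 4*y
Assembling: d(omega) = (4*x + 2*y + 3*z) dx ∧ dy + (2*y) dx ∧ dz + (-x + 4*y) dy ∧ dz.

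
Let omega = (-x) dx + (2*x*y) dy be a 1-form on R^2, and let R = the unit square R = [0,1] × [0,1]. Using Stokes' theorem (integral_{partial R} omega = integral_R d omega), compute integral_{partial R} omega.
integral_(partial R) omega = 1

Stokes: integral_partial_R omega = integral_R d omega with d omega = (∂Q/∂x - ∂P/∂y) dx ∧ dy.
  ∂Q/∂x = 2*y
  ∂P/∂y = 0
  integrand = ∂Q/∂x - ∂P/∂y = 2*y.
Integrating over R: integral_0^1 integral_0^1 (2*y) dx dy = 1.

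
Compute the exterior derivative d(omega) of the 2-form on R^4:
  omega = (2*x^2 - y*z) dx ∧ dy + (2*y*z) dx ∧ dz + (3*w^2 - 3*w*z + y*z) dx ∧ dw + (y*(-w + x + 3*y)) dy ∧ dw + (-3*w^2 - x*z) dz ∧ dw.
d(omega) = (-y - 2*z) dx ∧ dy ∧ dz + (y - z) dx ∧ dy ∧ dw + (3*w - y - z) dx ∧ dz ∧ dw

For a 2-form omega = sum_{i<j} g_{ij} dx_i ∧ dx_j, the exterior derivative is
  d(omega) = sum_{i<j} d(g_{ij}) ∧ dx_i ∧ dx_j = sum_{i<j, k} (∂g_{ij}/∂x_k) dx_k ∧ dx_i ∧ dx_j.
Expand each term, using dx_k ∧ dx_i ∧ dx_j = sgn(permutation) dx_{(a)} ∧ dx_{(b)} ∧ dx_{(c)} with (a < b < c) sorted:
  d(2*x^2 - y*z) includes (∂/∂z)(2*x^2 - y*z) dz = (-y) dz, which multiplied by dx ∧ dy gives (-y) dx ∧ dy ∧ dz
  d(2*y*z) includes (∂/∂y)(2*y*z) dy = (2*z) dy, which multiplied by dx ∧ dz gives (-2*z) dx ∧ dy ∧ dz
  d(3*w^2 - 3*w*z + y*z) includes (∂/∂y)(3*w^2 - 3*w*z + y*z) dy = (z) dy, which multiplied by dx ∧ dw gives (-z) dx ∧ dy ∧ dw
  d(3*w^2 - 3*w*z + y*z) includes (∂/∂z)(3*w^2 - 3*w*z + y*z) dz = (-3*w + y) dz, which multiplied by dx ∧ dw gives (3*w - y) dx ∧ dz ∧ dw
  d(y*(-w + x + 3*y)) includes (∂/∂x)(y*(-w + x + 3*y)) dx = (y) dx, which multiplied by dy ∧ dw gives (y) dx ∧ dy ∧ dw
  d(-3*w^2 - x*z) includes (∂/∂x)(-3*w^2 - x*z) dx = (-z) dx, which multiplied by dz ∧ dw gives (-z) dx ∧ dz ∧ dw
Collecting like 3-forms: d(omega) = (-y - 2*z) dx ∧ dy ∧ dz + (y - z) dx ∧ dy ∧ dw + (3*w - y - z) dx ∧ dz ∧ dw.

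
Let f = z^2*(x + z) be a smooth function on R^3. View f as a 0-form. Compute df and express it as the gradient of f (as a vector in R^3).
df = (z^2) dx + (0) dy + (z*(2*x + 3*z)) dz; grad f = (z^2, 0, z*(2*x + 3*z))

For a 0-form f, d f = (∂f/∂x) dx + (∂f/∂y) dy + (∂f/∂z) dz. The components of the vector representation are exactly the entries of grad f in Cartesian coordinates:
  ∂f/∂x = z^2
  ∂f/∂y = 0
  ∂f/∂z = z*(2*x + 3*z).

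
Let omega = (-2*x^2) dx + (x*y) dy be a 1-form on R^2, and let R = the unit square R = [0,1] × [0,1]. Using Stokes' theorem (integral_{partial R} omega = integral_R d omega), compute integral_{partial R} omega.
integral_(partial R) omega = 1/2

Stokes: integral_partial_R omega = integral_R d omega with d omega = (∂Q/∂x - ∂P/∂y) dx ∧ dy.
  ∂Q/∂x = y
  ∂P/∂y = 0
  integrand = ∂Q/∂x - ∂P/∂y = y.
Integrating over R: integral_0^1 integral_0^1 (y) dx dy = 1/2.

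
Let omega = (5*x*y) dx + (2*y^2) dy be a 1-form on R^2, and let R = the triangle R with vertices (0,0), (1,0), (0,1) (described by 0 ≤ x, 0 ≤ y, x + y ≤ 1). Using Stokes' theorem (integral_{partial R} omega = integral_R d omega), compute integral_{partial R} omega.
integral_(partial R) omega = -5/6

Stokes: integral_partial_R omega = integral_R d omega with d omega = (∂Q/∂x - ∂P/∂y) dx ∧ dy.
  ∂Q/∂x = 0
  ∂P/∂y = 5*x
  integrand = ∂Q/∂x - ∂P/∂y = -5*x.
Integrating over R: integral_0^1 integral_0^{1-x} (-5*x) dy dx = -5/6.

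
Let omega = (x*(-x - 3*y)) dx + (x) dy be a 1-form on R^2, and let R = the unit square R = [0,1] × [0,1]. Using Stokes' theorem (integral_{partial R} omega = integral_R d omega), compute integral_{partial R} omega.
integral_(partial R) omega = 5/2

Stokes: integral_partial_R omega = integral_R d omega with d omega = (∂Q/∂x - ∂P/∂y) dx ∧ dy.
  ∂Q/∂x = 1
  ∂P/∂y = -3*x
  integrand = ∂Q/∂x - ∂P/∂y = 3*x + 1.
Integrating over R: integral_0^1 integral_0^1 (3*x + 1) dx dy = 5/2.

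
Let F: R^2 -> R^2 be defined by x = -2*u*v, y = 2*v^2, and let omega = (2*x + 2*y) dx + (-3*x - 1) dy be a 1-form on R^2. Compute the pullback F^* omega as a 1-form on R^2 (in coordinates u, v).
F^* omega = (8*v^2*(u - v)) du + (4*v*(2*u^2 + 4*u*v - 1)) dv

Using F^*(f dg) = (f ∘ F) d(g ∘ F), substitute each coordinate x_i by F_i(u, v) in f_i, and replace dx_i by d F_i = (∂F_i/∂u) du + (∂F_i/∂v) dv.
  For the x component: f_1(F) = 4*v*(-u + v); d F_1 = (-2*v) du + (-2*u) dv
  For the y component: f_2(F) = 6*u*v - 1; d F_2 = (0) du + (4*v) dv
Combining and collecting du, dv coefficients:
  coeff of du: 8*v^2*(u - v)
  coeff of dv: 4*v*(2*u^2 + 4*u*v - 1)
F^* omega = (8*v^2*(u - v)) du + (4*v*(2*u^2 + 4*u*v - 1)) dv.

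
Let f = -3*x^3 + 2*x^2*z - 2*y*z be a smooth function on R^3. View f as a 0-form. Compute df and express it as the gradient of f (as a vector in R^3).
df = (x*(-9*x + 4*z)) dx + (-2*z) dy + (2*x^2 - 2*y) dz; grad f = (x*(-9*x + 4*z), -2*z, 2*x^2 - 2*y)

For a 0-form f, d f = (∂f/∂x) dx + (∂f/∂y) dy + (∂f/∂z) dz. The components of the vector representation are exactly the entries of grad f in Cartesian coordinates:
  ∂f/∂x = x*(-9*x + 4*z)
  ∂f/∂y = -2*z
  ∂f/∂z = 2*x^2 - 2*y.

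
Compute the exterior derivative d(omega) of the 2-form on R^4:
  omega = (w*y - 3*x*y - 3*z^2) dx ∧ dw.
d(omega) = (-w + 3*x) dx ∧ dy ∧ dw + (6*z) dx ∧ dz ∧ dw

For a 2-form omega = sum_{i<j} g_{ij} dx_i ∧ dx_j, the exterior derivative is
  d(omega) = sum_{i<j} d(g_{ij}) ∧ dx_i ∧ dx_j = sum_{i<j, k} (∂g_{ij}/∂x_k) dx_k ∧ dx_i ∧ dx_j.
Expand each term, using dx_k ∧ dx_i ∧ dx_j = sgn(permutation) dx_{(a)} ∧ dx_{(b)} ∧ dx_{(c)} with (a < b < c) sorted:
  d(w*y - 3*x*y - 3*z^2) includes (∂/∂y)(w*y - 3*x*y - 3*z^2) dy = (w - 3*x) dy, which multiplied by dx ∧ dw gives (-w + 3*x) dx ∧ dy ∧ dw
  d(w*y - 3*x*y - 3*z^2) includes (∂/∂z)(w*y - 3*x*y - 3*z^2) dz = (-6*z) dz, which multiplied by dx ∧ dw gives (6*z) dx ∧ dz ∧ dw
Collecting like 3-forms: d(omega) = (-w + 3*x) dx ∧ dy ∧ dw + (6*z) dx ∧ dz ∧ dw.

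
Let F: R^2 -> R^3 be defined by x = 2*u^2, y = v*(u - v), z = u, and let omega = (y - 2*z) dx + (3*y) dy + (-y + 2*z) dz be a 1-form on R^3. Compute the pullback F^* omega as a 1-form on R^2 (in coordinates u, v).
F^* omega = (4*u^2*v - 8*u^2 - u*v^2 - u*v + 2*u - 3*v^3 + v^2) du + (3*v*(u^2 - 3*u*v + 2*v^2)) dv

Using F^*(f dg) = (f ∘ F) d(g ∘ F), substitute each coordinate x_i by F_i(u, v) in f_i, and replace dx_i by d F_i = (∂F_i/∂u) du + (∂F_i/∂v) dv.
  For the x component: f_1(F) = u*v - 2*u - v^2; d F_1 = (4*u) du + (0) dv
  For the y component: f_2(F) = 3*v*(u - v); d F_2 = (v) du + (u - 2*v) dv
  For the z component: f_3(F) = -u*v + 2*u + v^2; d F_3 = (1) du + (0) dv
Combining and collecting du, dv coefficients:
  coeff of du: 4*u^2*v - 8*u^2 - u*v^2 - u*v + 2*u - 3*v^3 + v^2
  coeff of dv: 3*v*(u^2 - 3*u*v + 2*v^2)
F^* omega = (4*u^2*v - 8*u^2 - u*v^2 - u*v + 2*u - 3*v^3 + v^2) du + (3*v*(u^2 - 3*u*v + 2*v^2)) dv.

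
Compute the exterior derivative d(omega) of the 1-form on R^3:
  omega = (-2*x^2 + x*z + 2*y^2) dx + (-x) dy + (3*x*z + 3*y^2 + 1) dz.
d(omega) = (-4*y - 1) dx ∧ dy + (-x + 3*z) dx ∧ dz + (6*y) dy ∧ dz

For a 1-form omega = sum_i f_i dx_i, the exterior derivative is
  d(omega) = sum_{i < j} (∂f_j/∂x_i - ∂f_i/∂x_j) dx_i ∧ dx_j.
  coefficient of dx ∧ dy: ∂f_2/∂x - ∂f_1/∂y = ∂(-x)/∂x - ∂(-2*x^2 + x*z + 2*y^2)/∂y = -4*y - 1
  coefficient of dx ∧ dz: ∂f_3/∂x - ∂f_1/∂z = ∂(3*x*z + 3*y^2 + 1)/∂x - ∂(-2*x^2 + x*z + 2*y^2)/∂z = -x + 3*z
  coefficient of dy ∧ dz: ∂f_3/∂y - ∂f_2/∂z = ∂(3*x*z + 3*y^2 + 1)/∂y - ∂(-x)/∂z = 6*y
Assembling: d(omega) = (-4*y - 1) dx ∧ dy + (-x + 3*z) dx ∧ dz + (6*y) dy ∧ dz.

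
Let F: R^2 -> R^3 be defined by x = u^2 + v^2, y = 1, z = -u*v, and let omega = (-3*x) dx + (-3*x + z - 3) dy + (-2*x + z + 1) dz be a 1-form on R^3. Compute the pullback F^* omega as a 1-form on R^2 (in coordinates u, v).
F^* omega = (-6*u^3 + 2*u^2*v - 5*u*v^2 + 2*v^3 - v) du + (2*u^3 - 5*u^2*v + 2*u*v^2 - u - 6*v^3) dv

Using F^*(f dg) = (f ∘ F) d(g ∘ F), substitute each coordinate x_i by F_i(u, v) in f_i, and replace dx_i by d F_i = (∂F_i/∂u) du + (∂F_i/∂v) dv.
  For the x component: f_1(F) = -3*u^2 - 3*v^2; d F_1 = (2*u) du + (2*v) dv
  For the y component: f_2(F) = -3*u^2 - u*v - 3*v^2 - 3; d F_2 = (0) du + (0) dv
  For the z component: f_3(F) = -2*u^2 - u*v - 2*v^2 + 1; d F_3 = (-v) du + (-u) dv
Combining and collecting du, dv coefficients:
  coeff of du: -6*u^3 + 2*u^2*v - 5*u*v^2 + 2*v^3 - v
  coeff of dv: 2*u^3 - 5*u^2*v + 2*u*v^2 - u - 6*v^3
F^* omega = (-6*u^3 + 2*u^2*v - 5*u*v^2 + 2*v^3 - v) du + (2*u^3 - 5*u^2*v + 2*u*v^2 - u - 6*v^3) dv.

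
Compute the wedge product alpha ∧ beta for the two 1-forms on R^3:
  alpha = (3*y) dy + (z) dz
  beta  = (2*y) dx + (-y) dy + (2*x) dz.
alpha ∧ beta = (-6*y^2) dx ∧ dy + (y*(6*x + z)) dy ∧ dz + (-2*y*z) dx ∧ dz

Distribute the wedge, using dx_i ∧ dx_j = -dx_j ∧ dx_i and dx_i ∧ dx_i = 0. For each pair (i, j) with i < j, the coefficient of dx_i ∧ dx_j in alpha ∧ beta is (alpha_i * beta_j - alpha_j * beta_i). Collecting: alpha ∧ beta = (-6*y^2) dx ∧ dy + (y*(6*x + z)) dy ∧ dz + (-2*y*z) dx ∧ dz.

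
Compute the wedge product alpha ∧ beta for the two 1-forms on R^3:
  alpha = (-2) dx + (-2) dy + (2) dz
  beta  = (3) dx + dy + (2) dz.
alpha ∧ beta = (4) dx ∧ dy + (-10) dx ∧ dz + (-6) dy ∧ dz

Distribute the wedge, using dx_i ∧ dx_j = -dx_j ∧ dx_i and dx_i ∧ dx_i = 0. For each pair (i, j) with i < j, the coefficient of dx_i ∧ dx_j in alpha ∧ beta is (alpha_i * beta_j - alpha_j * beta_i). Collecting: alpha ∧ beta = (4) dx ∧ dy + (-10) dx ∧ dz + (-6) dy ∧ dz.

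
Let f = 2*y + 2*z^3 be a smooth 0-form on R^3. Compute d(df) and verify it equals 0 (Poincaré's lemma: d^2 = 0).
d(df) = 0

Step 1: df = sum_i (∂f/∂x_i) dx_i = (0) dx + (2) dy + (6*z^2) dz.
Step 2: Apply d again. Using the 1-form formula, the coefficient of dx ∧ dy in d(df) is ∂^2 f/∂x ∂y - ∂^2 f/∂y ∂x = (0) - (0) = 0 (equality of mixed partials for smooth f).
Similarly for dx ∧ dz and dy ∧ dz — all coefficients vanish. So d(df) = 0.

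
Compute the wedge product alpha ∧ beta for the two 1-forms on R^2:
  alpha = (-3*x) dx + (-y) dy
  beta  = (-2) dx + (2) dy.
alpha ∧ beta = (-6*x - 2*y) dx ∧ dy

Distribute the wedge, using dx_i ∧ dx_j = -dx_j ∧ dx_i and dx_i ∧ dx_i = 0. For each pair (i, j) with i < j, the coefficient of dx_i ∧ dx_j in alpha ∧ beta is (alpha_i * beta_j - alpha_j * beta_i). Collecting: alpha ∧ beta = (-6*x - 2*y) dx ∧ dy.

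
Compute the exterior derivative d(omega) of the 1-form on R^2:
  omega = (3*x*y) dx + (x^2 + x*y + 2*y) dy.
d(omega) = (-x + y) dx ∧ dy

For a 1-form omega = sum_i f_i dx_i, the exterior derivative is
  d(omega) = sum_{i < j} (∂f_j/∂x_i - ∂f_i/∂x_j) dx_i ∧ dx_j.
  coefficient of dx ∧ dy: ∂f_2/∂x - ∂f_1/∂y = ∂(x^2 + x*y + 2*y)/∂x - ∂(3*x*y)/∂y = -x + y
Assembling: d(omega) = (-x + y) dx ∧ dy.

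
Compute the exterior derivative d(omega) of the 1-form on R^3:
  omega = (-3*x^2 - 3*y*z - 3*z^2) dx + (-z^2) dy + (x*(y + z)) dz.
d(omega) = (3*z) dx ∧ dy + (4*y + 7*z) dx ∧ dz + (x + 2*z) dy ∧ dz

For a 1-form omega = sum_i f_i dx_i, the exterior derivative is
  d(omega) = sum_{i < j} (∂f_j/∂x_i - ∂f_i/∂x_j) dx_i ∧ dx_j.
  coefficient of dx ∧ dy: ∂f_2/∂x - ∂f_1/∂y = ∂(-z^2)/∂x - ∂(-3*x^2 - 3*y*z - 3*z^2)/∂y = 3*z
  coefficient of dx ∧ dz: ∂f_3/∂x - ∂f_1/∂z = ∂(x*(y + z))/∂x - ∂(-3*x^2 - 3*y*z - 3*z^2)/∂z = 4*y + 7*z
  coefficient of dy ∧ dz: ∂f_3/∂y - ∂f_2/∂z = ∂(x*(y + z))/∂y - ∂(-z^2)/∂z = x + 2*z
Assembling: d(omega) = (3*z) dx ∧ dy + (4*y + 7*z) dx ∧ dz + (x + 2*z) dy ∧ dz.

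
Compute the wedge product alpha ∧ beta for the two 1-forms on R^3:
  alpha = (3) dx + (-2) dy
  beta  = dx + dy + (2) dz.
alpha ∧ beta = (5) dx ∧ dy + (6) dx ∧ dz + (-4) dy ∧ dz

Distribute the wedge, using dx_i ∧ dx_j = -dx_j ∧ dx_i and dx_i ∧ dx_i = 0. For each pair (i, j) with i < j, the coefficient of dx_i ∧ dx_j in alpha ∧ beta is (alpha_i * beta_j - alpha_j * beta_i). Collecting: alpha ∧ beta = (5) dx ∧ dy + (6) dx ∧ dz + (-4) dy ∧ dz.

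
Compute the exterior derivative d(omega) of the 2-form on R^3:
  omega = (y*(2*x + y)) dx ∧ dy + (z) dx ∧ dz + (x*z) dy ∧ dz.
d(omega) = (z) dx ∧ dy ∧ dz

For a 2-form omega = sum_{i<j} g_{ij} dx_i ∧ dx_j, the exterior derivative is
  d(omega) = sum_{i<j} d(g_{ij}) ∧ dx_i ∧ dx_j = sum_{i<j, k} (∂g_{ij}/∂x_k) dx_k ∧ dx_i ∧ dx_j.
Expand each term, using dx_k ∧ dx_i ∧ dx_j = sgn(permutation) dx_{(a)} ∧ dx_{(b)} ∧ dx_{(c)} with (a < b < c) sorted:
  d(x*z) includes (∂/∂x)(x*z) dx = (z) dx, which multiplied by dy ∧ dz gives (z) dx ∧ dy ∧ dz
Collecting like 3-forms: d(omega) = (z) dx ∧ dy ∧ dz.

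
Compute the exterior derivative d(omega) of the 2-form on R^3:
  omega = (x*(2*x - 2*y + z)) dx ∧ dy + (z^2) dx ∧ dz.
d(omega) = (x) dx ∧ dy ∧ dz

For a 2-form omega = sum_{i<j} g_{ij} dx_i ∧ dx_j, the exterior derivative is
  d(omega) = sum_{i<j} d(g_{ij}) ∧ dx_i ∧ dx_j = sum_{i<j, k} (∂g_{ij}/∂x_k) dx_k ∧ dx_i ∧ dx_j.
Expand each term, using dx_k ∧ dx_i ∧ dx_j = sgn(permutation) dx_{(a)} ∧ dx_{(b)} ∧ dx_{(c)} with (a < b < c) sorted:
  d(x*(2*x - 2*y + z)) includes (∂/∂z)(x*(2*x - 2*y + z)) dz = (x) dz, which multiplied by dx ∧ dy gives (x) dx ∧ dy ∧ dz
Collecting like 3-forms: d(omega) = (x) dx ∧ dy ∧ dz.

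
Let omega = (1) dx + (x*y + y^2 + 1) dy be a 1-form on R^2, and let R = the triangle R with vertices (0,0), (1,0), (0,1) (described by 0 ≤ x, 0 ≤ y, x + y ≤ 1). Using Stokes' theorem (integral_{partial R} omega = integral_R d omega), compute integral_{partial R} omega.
integral_(partial R) omega = 1/6

Stokes: integral_partial_R omega = integral_R d omega with d omega = (∂Q/∂x - ∂P/∂y) dx ∧ dy.
  ∂Q/∂x = y
  ∂P/∂y = 0
  integrand = ∂Q/∂x - ∂P/∂y = y.
Integrating over R: integral_0^1 integral_0^{1-x} (y) dy dx = 1/6.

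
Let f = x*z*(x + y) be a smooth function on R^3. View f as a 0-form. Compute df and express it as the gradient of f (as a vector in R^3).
df = (z*(2*x + y)) dx + (x*z) dy + (x*(x + y)) dz; grad f = (z*(2*x + y), x*z, x*(x + y))

For a 0-form f, d f = (∂f/∂x) dx + (∂f/∂y) dy + (∂f/∂z) dz. The components of the vector representation are exactly the entries of grad f in Cartesian coordinates:
  ∂f/∂x = z*(2*x + y)
  ∂f/∂y = x*z
  ∂f/∂z = x*(x + y).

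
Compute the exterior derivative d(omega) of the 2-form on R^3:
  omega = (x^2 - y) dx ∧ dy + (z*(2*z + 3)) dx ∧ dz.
d(omega) = 0

For a 2-form omega = sum_{i<j} g_{ij} dx_i ∧ dx_j, the exterior derivative is
  d(omega) = sum_{i<j} d(g_{ij}) ∧ dx_i ∧ dx_j = sum_{i<j, k} (∂g_{ij}/∂x_k) dx_k ∧ dx_i ∧ dx_j.
Expand each term, using dx_k ∧ dx_i ∧ dx_j = sgn(permutation) dx_{(a)} ∧ dx_{(b)} ∧ dx_{(c)} with (a < b < c) sorted:

Collecting like 3-forms: d(omega) = 0.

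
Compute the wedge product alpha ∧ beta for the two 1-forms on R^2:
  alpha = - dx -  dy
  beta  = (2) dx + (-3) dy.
alpha ∧ beta = (5) dx ∧ dy

Distribute the wedge, using dx_i ∧ dx_j = -dx_j ∧ dx_i and dx_i ∧ dx_i = 0. For each pair (i, j) with i < j, the coefficient of dx_i ∧ dx_j in alpha ∧ beta is (alpha_i * beta_j - alpha_j * beta_i). Collecting: alpha ∧ beta = (5) dx ∧ dy.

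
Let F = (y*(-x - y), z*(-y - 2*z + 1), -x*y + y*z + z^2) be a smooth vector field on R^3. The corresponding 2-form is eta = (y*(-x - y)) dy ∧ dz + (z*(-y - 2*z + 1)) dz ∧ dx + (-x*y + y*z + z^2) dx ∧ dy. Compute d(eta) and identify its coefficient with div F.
d(eta) = (z) dx ∧ dy ∧ dz; div F = z

For a 2-form in R^3 of the form above, applying d gives a 3-form with coefficient ∂P/∂x + ∂Q/∂y + ∂R/∂z:
  ∂P/∂x = -y
  ∂Q/∂y = -z
  ∂R/∂z = y + 2*z
Sum = z, which is exactly div F.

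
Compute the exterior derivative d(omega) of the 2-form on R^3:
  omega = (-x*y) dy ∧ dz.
d(omega) = (-y) dx ∧ dy ∧ dz

For a 2-form omega = sum_{i<j} g_{ij} dx_i ∧ dx_j, the exterior derivative is
  d(omega) = sum_{i<j} d(g_{ij}) ∧ dx_i ∧ dx_j = sum_{i<j, k} (∂g_{ij}/∂x_k) dx_k ∧ dx_i ∧ dx_j.
Expand each term, using dx_k ∧ dx_i ∧ dx_j = sgn(permutation) dx_{(a)} ∧ dx_{(b)} ∧ dx_{(c)} with (a < b < c) sorted:
  d(-x*y) includes (∂/∂x)(-x*y) dx = (-y) dx, which multiplied by dy ∧ dz gives (-y) dx ∧ dy ∧ dz
Collecting like 3-forms: d(omega) = (-y) dx ∧ dy ∧ dz.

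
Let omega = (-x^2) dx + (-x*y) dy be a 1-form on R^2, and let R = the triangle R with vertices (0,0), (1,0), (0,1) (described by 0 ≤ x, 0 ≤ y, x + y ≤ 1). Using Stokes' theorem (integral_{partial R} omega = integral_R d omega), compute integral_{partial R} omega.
integral_(partial R) omega = -1/6

Stokes: integral_partial_R omega = integral_R d omega with d omega = (∂Q/∂x - ∂P/∂y) dx ∧ dy.
  ∂Q/∂x = -y
  ∂P/∂y = 0
  integrand = ∂Q/∂x - ∂P/∂y = -y.
Integrating over R: integral_0^1 integral_0^{1-x} (-y) dy dx = -1/6.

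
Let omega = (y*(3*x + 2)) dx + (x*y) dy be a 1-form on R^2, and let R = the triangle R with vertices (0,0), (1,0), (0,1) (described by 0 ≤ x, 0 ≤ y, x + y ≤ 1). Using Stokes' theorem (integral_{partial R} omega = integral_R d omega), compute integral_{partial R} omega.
integral_(partial R) omega = -4/3

Stokes: integral_partial_R omega = integral_R d omega with d omega = (∂Q/∂x - ∂P/∂y) dx ∧ dy.
  ∂Q/∂x = y
  ∂P/∂y = 3*x + 2
  integrand = ∂Q/∂x - ∂P/∂y = -3*x + y - 2.
Integrating over R: integral_0^1 integral_0^{1-x} (-3*x + y - 2) dy dx = -4/3.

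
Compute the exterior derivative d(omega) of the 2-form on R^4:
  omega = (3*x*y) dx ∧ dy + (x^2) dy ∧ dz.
d(omega) = (2*x) dx ∧ dy ∧ dz

For a 2-form omega = sum_{i<j} g_{ij} dx_i ∧ dx_j, the exterior derivative is
  d(omega) = sum_{i<j} d(g_{ij}) ∧ dx_i ∧ dx_j = sum_{i<j, k} (∂g_{ij}/∂x_k) dx_k ∧ dx_i ∧ dx_j.
Expand each term, using dx_k ∧ dx_i ∧ dx_j = sgn(permutation) dx_{(a)} ∧ dx_{(b)} ∧ dx_{(c)} with (a < b < c) sorted:
  d(x^2) includes (∂/∂x)(x^2) dx = (2*x) dx, which multiplied by dy ∧ dz gives (2*x) dx ∧ dy ∧ dz
Collecting like 3-forms: d(omega) = (2*x) dx ∧ dy ∧ dz.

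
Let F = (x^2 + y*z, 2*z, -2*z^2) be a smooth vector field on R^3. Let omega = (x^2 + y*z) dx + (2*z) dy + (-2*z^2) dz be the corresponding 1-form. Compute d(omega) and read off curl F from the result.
d(omega) = (-2) dy ∧ dz + (y) dz ∧ dx + (-z) dx ∧ dy; curl F = (-2, y, -z)

d omega = sum_{i<j} (∂f_j/∂x_i - ∂f_i/∂x_j) dx_i ∧ dx_j. Under the identification (dy ∧ dz, dz ∧ dx, dx ∧ dy) ↔ (e_x, e_y, e_z), the coefficients are exactly the components of curl F. Compute:
  ∂R/∂y - ∂Q/∂z = (0) - (2) = -2
  ∂P/∂z - ∂R/∂x = (y) - (0) = y
  ∂Q/∂x - ∂P/∂y = (0) - (z) = -z.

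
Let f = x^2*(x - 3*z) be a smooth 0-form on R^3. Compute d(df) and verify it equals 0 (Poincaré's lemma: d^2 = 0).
d(df) = 0

Step 1: df = sum_i (∂f/∂x_i) dx_i = (3*x*(x - 2*z)) dx + (0) dy + (-3*x^2) dz.
Step 2: Apply d again. Using the 1-form formula, the coefficient of dx ∧ dy in d(df) is ∂^2 f/∂x ∂y - ∂^2 f/∂y ∂x = (0) - (0) = 0 (equality of mixed partials for smooth f).
Similarly for dx ∧ dz and dy ∧ dz — all coefficients vanish. So d(df) = 0.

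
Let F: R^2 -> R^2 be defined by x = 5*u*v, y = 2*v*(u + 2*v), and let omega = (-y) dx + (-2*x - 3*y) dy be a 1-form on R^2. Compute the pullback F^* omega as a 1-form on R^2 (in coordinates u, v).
F^* omega = (v^2*(-42*u - 44*v)) du + (2*v*(-21*u^2 - 86*u*v - 48*v^2)) dv

Using F^*(f dg) = (f ∘ F) d(g ∘ F), substitute each coordinate x_i by F_i(u, v) in f_i, and replace dx_i by d F_i = (∂F_i/∂u) du + (∂F_i/∂v) dv.
  For the x component: f_1(F) = 2*v*(-u - 2*v); d F_1 = (5*v) du + (5*u) dv
  For the y component: f_2(F) = 4*v*(-4*u - 3*v); d F_2 = (2*v) du + (2*u + 8*v) dv
Combining and collecting du, dv coefficients:
  coeff of du: v^2*(-42*u - 44*v)
  coeff of dv: 2*v*(-21*u^2 - 86*u*v - 48*v^2)
F^* omega = (v^2*(-42*u - 44*v)) du + (2*v*(-21*u^2 - 86*u*v - 48*v^2)) dv.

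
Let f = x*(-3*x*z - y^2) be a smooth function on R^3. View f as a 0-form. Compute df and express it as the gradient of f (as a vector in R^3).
df = (-6*x*z - y^2) dx + (-2*x*y) dy + (-3*x^2) dz; grad f = (-6*x*z - y^2, -2*x*y, -3*x^2)

For a 0-form f, d f = (∂f/∂x) dx + (∂f/∂y) dy + (∂f/∂z) dz. The components of the vector representation are exactly the entries of grad f in Cartesian coordinates:
  ∂f/∂x = -6*x*z - y^2
  ∂f/∂y = -2*x*y
  ∂f/∂z = -3*x^2.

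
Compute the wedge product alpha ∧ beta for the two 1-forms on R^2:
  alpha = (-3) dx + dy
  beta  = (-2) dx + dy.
alpha ∧ beta = (-1) dx ∧ dy

Distribute the wedge, using dx_i ∧ dx_j = -dx_j ∧ dx_i and dx_i ∧ dx_i = 0. For each pair (i, j) with i < j, the coefficient of dx_i ∧ dx_j in alpha ∧ beta is (alpha_i * beta_j - alpha_j * beta_i). Collecting: alpha ∧ beta = (-1) dx ∧ dy.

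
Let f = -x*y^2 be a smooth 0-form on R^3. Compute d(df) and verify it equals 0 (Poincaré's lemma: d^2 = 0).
d(df) = 0

Step 1: df = sum_i (∂f/∂x_i) dx_i = (-y^2) dx + (-2*x*y) dy + (0) dz.
Step 2: Apply d again. Using the 1-form formula, the coefficient of dx ∧ dy in d(df) is ∂^2 f/∂x ∂y - ∂^2 f/∂y ∂x = (-2*y) - (-2*y) = 0 (equality of mixed partials for smooth f).
Similarly for dx ∧ dz and dy ∧ dz — all coefficients vanish. So d(df) = 0.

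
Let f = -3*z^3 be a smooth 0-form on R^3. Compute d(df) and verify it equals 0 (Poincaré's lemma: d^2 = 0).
d(df) = 0

Step 1: df = sum_i (∂f/∂x_i) dx_i = (0) dx + (0) dy + (-9*z^2) dz.
Step 2: Apply d again. Using the 1-form formula, the coefficient of dx ∧ dy in d(df) is ∂^2 f/∂x ∂y - ∂^2 f/∂y ∂x = (0) - (0) = 0 (equality of mixed partials for smooth f).
Similarly for dx ∧ dz and dy ∧ dz — all coefficients vanish. So d(df) = 0.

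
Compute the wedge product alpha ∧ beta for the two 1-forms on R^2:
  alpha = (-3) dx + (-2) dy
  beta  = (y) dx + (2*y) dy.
alpha ∧ beta = (-4*y) dx ∧ dy

Distribute the wedge, using dx_i ∧ dx_j = -dx_j ∧ dx_i and dx_i ∧ dx_i = 0. For each pair (i, j) with i < j, the coefficient of dx_i ∧ dx_j in alpha ∧ beta is (alpha_i * beta_j - alpha_j * beta_i). Collecting: alpha ∧ beta = (-4*y) dx ∧ dy.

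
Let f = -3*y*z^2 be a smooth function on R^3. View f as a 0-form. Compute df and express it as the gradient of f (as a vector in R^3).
df = (0) dx + (-3*z^2) dy + (-6*y*z) dz; grad f = (0, -3*z^2, -6*y*z)

For a 0-form f, d f = (∂f/∂x) dx + (∂f/∂y) dy + (∂f/∂z) dz. The components of the vector representation are exactly the entries of grad f in Cartesian coordinates:
  ∂f/∂x = 0
  ∂f/∂y = -3*z^2
  ∂f/∂z = -6*y*z.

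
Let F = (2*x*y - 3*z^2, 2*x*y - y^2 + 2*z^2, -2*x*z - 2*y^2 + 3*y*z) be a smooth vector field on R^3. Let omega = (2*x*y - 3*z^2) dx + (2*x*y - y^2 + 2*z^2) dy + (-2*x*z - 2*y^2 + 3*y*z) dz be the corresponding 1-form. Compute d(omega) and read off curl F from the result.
d(omega) = (-4*y - z) dy ∧ dz + (-4*z) dz ∧ dx + (-2*x + 2*y) dx ∧ dy; curl F = (-4*y - z, -4*z, -2*x + 2*y)

d omega = sum_{i<j} (∂f_j/∂x_i - ∂f_i/∂x_j) dx_i ∧ dx_j. Under the identification (dy ∧ dz, dz ∧ dx, dx ∧ dy) ↔ (e_x, e_y, e_z), the coefficients are exactly the components of curl F. Compute:
  ∂R/∂y - ∂Q/∂z = (-4*y + 3*z) - (4*z) = -4*y - z
  ∂P/∂z - ∂R/∂x = (-6*z) - (-2*z) = -4*z
  ∂Q/∂x - ∂P/∂y = (2*y) - (2*x) = -2*x + 2*y.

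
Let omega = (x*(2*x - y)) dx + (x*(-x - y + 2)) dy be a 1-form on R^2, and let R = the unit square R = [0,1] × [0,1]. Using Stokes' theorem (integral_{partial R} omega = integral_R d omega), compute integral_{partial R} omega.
integral_(partial R) omega = 1

Stokes: integral_partial_R omega = integral_R d omega with d omega = (∂Q/∂x - ∂P/∂y) dx ∧ dy.
  ∂Q/∂x = -2*x - y + 2
  ∂P/∂y = -x
  integrand = ∂Q/∂x - ∂P/∂y = -x - y + 2.
Integrating over R: integral_0^1 integral_0^1 (-x - y + 2) dx dy = 1.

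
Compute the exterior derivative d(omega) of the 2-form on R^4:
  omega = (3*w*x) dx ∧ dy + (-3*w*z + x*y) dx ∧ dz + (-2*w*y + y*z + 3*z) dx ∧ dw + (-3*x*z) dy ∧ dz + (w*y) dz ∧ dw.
d(omega) = (2*w + 3*x - z) dx ∧ dy ∧ dw + (-x - 3*z) dx ∧ dy ∧ dz + (-y - 3*z - 3) dx ∧ dz ∧ dw + (w) dy ∧ dz ∧ dw

For a 2-form omega = sum_{i<j} g_{ij} dx_i ∧ dx_j, the exterior derivative is
  d(omega) = sum_{i<j} d(g_{ij}) ∧ dx_i ∧ dx_j = sum_{i<j, k} (∂g_{ij}/∂x_k) dx_k ∧ dx_i ∧ dx_j.
Expand each term, using dx_k ∧ dx_i ∧ dx_j = sgn(permutation) dx_{(a)} ∧ dx_{(b)} ∧ dx_{(c)} with (a < b < c) sorted:
  d(3*w*x) includes (∂/∂w)(3*w*x) dw = (3*x) dw, which multiplied by dx ∧ dy gives (3*x) dx ∧ dy ∧ dw
  d(-3*w*z + x*y) includes (∂/∂y)(-3*w*z + x*y) dy = (x) dy, which multiplied by dx ∧ dz gives (-x) dx ∧ dy ∧ dz
  d(-3*w*z + x*y) includes (∂/∂w)(-3*w*z + x*y) dw = (-3*z) dw, which multiplied by dx ∧ dz gives (-3*z) dx ∧ dz ∧ dw
  d(-2*w*y + y*z + 3*z) includes (∂/∂y)(-2*w*y + y*z + 3*z) dy = (-2*w + z) dy, which multiplied by dx ∧ dw gives (2*w - z) dx ∧ dy ∧ dw
  d(-2*w*y + y*z + 3*z) includes (∂/∂z)(-2*w*y + y*z + 3*z) dz = (y + 3) dz, which multiplied by dx ∧ dw gives (-y - 3) dx ∧ dz ∧ dw
  d(-3*x*z) includes (∂/∂x)(-3*x*z) dx = (-3*z) dx, which multiplied by dy ∧ dz gives (-3*z) dx ∧ dy ∧ dz
  d(w*y) includes (∂/∂y)(w*y) dy = (w) dy, which multiplied by dz ∧ dw gives (w) dy ∧ dz ∧ dw
Collecting like 3-forms: d(omega) = (2*w + 3*x - z) dx ∧ dy ∧ dw + (-x - 3*z) dx ∧ dy ∧ dz + (-y - 3*z - 3) dx ∧ dz ∧ dw + (w) dy ∧ dz ∧ dw.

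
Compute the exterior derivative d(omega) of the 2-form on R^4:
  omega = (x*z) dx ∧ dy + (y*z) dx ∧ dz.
d(omega) = (x - z) dx ∧ dy ∧ dz

For a 2-form omega = sum_{i<j} g_{ij} dx_i ∧ dx_j, the exterior derivative is
  d(omega) = sum_{i<j} d(g_{ij}) ∧ dx_i ∧ dx_j = sum_{i<j, k} (∂g_{ij}/∂x_k) dx_k ∧ dx_i ∧ dx_j.
Expand each term, using dx_k ∧ dx_i ∧ dx_j = sgn(permutation) dx_{(a)} ∧ dx_{(b)} ∧ dx_{(c)} with (a < b < c) sorted:
  d(x*z) includes (∂/∂z)(x*z) dz = (x) dz, which multiplied by dx ∧ dy gives (x) dx ∧ dy ∧ dz
  d(y*z) includes (∂/∂y)(y*z) dy = (z) dy, which multiplied by dx ∧ dz gives (-z) dx ∧ dy ∧ dz
Collecting like 3-forms: d(omega) = (x - z) dx ∧ dy ∧ dz.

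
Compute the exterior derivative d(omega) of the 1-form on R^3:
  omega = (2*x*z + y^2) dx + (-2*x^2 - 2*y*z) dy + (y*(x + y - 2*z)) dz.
d(omega) = (-4*x - 2*y) dx ∧ dy + (-2*x + y) dx ∧ dz + (x + 4*y - 2*z) dy ∧ dz

For a 1-form omega = sum_i f_i dx_i, the exterior derivative is
  d(omega) = sum_{i < j} (∂f_j/∂x_i - ∂f_i/∂x_j) dx_i ∧ dx_j.
  coefficient of dx ∧ dy: ∂f_2/∂x - ∂f_1/∂y = ∂(-2*x^2 - 2*y*z)/∂x - ∂(2*x*z + y^2)/∂y = -4*x - 2*y
  coefficient of dx ∧ dz: ∂f_3/∂x - ∂f_1/∂z = ∂(y*(x + y - 2*z))/∂x - ∂(2*x*z + y^2)/∂z = -2*x + y
  coefficient of dy ∧ dz: ∂f_3/∂y - ∂f_2/∂z = ∂(y*(x + y - 2*z))/∂y - ∂(-2*x^2 - 2*y*z)/∂z = x + 4*y - 2*z
Assembling: d(omega) = (-4*x - 2*y) dx ∧ dy + (-2*x + y) dx ∧ dz + (x + 4*y - 2*z) dy ∧ dz.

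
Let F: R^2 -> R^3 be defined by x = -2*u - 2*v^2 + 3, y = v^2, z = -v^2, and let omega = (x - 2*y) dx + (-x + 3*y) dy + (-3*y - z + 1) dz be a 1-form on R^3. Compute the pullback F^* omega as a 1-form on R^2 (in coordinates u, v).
F^* omega = (4*u + 8*v^2 - 6) du + (2*v*(6*u + 15*v^2 - 10)) dv

Using F^*(f dg) = (f ∘ F) d(g ∘ F), substitute each coordinate x_i by F_i(u, v) in f_i, and replace dx_i by d F_i = (∂F_i/∂u) du + (∂F_i/∂v) dv.
  For the x component: f_1(F) = -2*u - 4*v^2 + 3; d F_1 = (-2) du + (-4*v) dv
  For the y component: f_2(F) = 2*u + 5*v^2 - 3; d F_2 = (0) du + (2*v) dv
  For the z component: f_3(F) = 1 - 2*v^2; d F_3 = (0) du + (-2*v) dv
Combining and collecting du, dv coefficients:
  coeff of du: 4*u + 8*v^2 - 6
  coeff of dv: 2*v*(6*u + 15*v^2 - 10)
F^* omega = (4*u + 8*v^2 - 6) du + (2*v*(6*u + 15*v^2 - 10)) dv.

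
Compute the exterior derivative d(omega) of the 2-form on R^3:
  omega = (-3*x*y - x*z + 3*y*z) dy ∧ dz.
d(omega) = (-3*y - z) dx ∧ dy ∧ dz

For a 2-form omega = sum_{i<j} g_{ij} dx_i ∧ dx_j, the exterior derivative is
  d(omega) = sum_{i<j} d(g_{ij}) ∧ dx_i ∧ dx_j = sum_{i<j, k} (∂g_{ij}/∂x_k) dx_k ∧ dx_i ∧ dx_j.
Expand each term, using dx_k ∧ dx_i ∧ dx_j = sgn(permutation) dx_{(a)} ∧ dx_{(b)} ∧ dx_{(c)} with (a < b < c) sorted:
  d(-3*x*y - x*z + 3*y*z) includes (∂/∂x)(-3*x*y - x*z + 3*y*z) dx = (-3*y - z) dx, which multiplied by dy ∧ dz gives (-3*y - z) dx ∧ dy ∧ dz
Collecting like 3-forms: d(omega) = (-3*y - z) dx ∧ dy ∧ dz.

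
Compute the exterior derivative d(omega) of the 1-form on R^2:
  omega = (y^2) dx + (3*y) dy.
d(omega) = (-2*y) dx ∧ dy

For a 1-form omega = sum_i f_i dx_i, the exterior derivative is
  d(omega) = sum_{i < j} (∂f_j/∂x_i - ∂f_i/∂x_j) dx_i ∧ dx_j.
  coefficient of dx ∧ dy: ∂f_2/∂x - ∂f_1/∂y = ∂(3*y)/∂x - ∂(y^2)/∂y = -2*y
Assembling: d(omega) = (-2*y) dx ∧ dy.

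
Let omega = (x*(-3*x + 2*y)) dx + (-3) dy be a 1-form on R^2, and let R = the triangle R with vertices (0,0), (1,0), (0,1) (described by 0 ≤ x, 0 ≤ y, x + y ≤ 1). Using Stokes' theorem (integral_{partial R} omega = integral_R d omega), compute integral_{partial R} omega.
integral_(partial R) omega = -1/3

Stokes: integral_partial_R omega = integral_R d omega with d omega = (∂Q/∂x - ∂P/∂y) dx ∧ dy.
  ∂Q/∂x = 0
  ∂P/∂y = 2*x
  integrand = ∂Q/∂x - ∂P/∂y = -2*x.
Integrating over R: integral_0^1 integral_0^{1-x} (-2*x) dy dx = -1/3.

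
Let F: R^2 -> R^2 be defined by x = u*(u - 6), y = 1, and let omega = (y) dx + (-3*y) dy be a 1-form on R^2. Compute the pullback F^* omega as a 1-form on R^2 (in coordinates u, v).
F^* omega = (2*u - 6) du

Using F^*(f dg) = (f ∘ F) d(g ∘ F), substitute each coordinate x_i by F_i(u, v) in f_i, and replace dx_i by d F_i = (∂F_i/∂u) du + (∂F_i/∂v) dv.
  For the x component: f_1(F) = 1; d F_1 = (2*u - 6) du + (0) dv
  For the y component: f_2(F) = -3; d F_2 = (0) du + (0) dv
Combining and collecting du, dv coefficients:
  coeff of du: 2*u - 6
  coeff of dv: 0
F^* omega = (2*u - 6) du.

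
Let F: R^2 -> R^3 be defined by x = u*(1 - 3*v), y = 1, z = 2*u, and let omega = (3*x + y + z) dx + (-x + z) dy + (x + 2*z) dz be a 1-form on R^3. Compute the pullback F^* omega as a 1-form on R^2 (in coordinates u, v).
F^* omega = (27*u*v^2 - 30*u*v + 15*u - 3*v + 1) du + (3*u*(9*u*v - 5*u - 1)) dv

Using F^*(f dg) = (f ∘ F) d(g ∘ F), substitute each coordinate x_i by F_i(u, v) in f_i, and replace dx_i by d F_i = (∂F_i/∂u) du + (∂F_i/∂v) dv.
  For the x component: f_1(F) = -9*u*v + 5*u + 1; d F_1 = (1 - 3*v) du + (-3*u) dv
  For the y component: f_2(F) = u*(3*v + 1); d F_2 = (0) du + (0) dv
  For the z component: f_3(F) = u*(5 - 3*v); d F_3 = (2) du + (0) dv
Combining and collecting du, dv coefficients:
  coeff of du: 27*u*v^2 - 30*u*v + 15*u - 3*v + 1
  coeff of dv: 3*u*(9*u*v - 5*u - 1)
F^* omega = (27*u*v^2 - 30*u*v + 15*u - 3*v + 1) du + (3*u*(9*u*v - 5*u - 1)) dv.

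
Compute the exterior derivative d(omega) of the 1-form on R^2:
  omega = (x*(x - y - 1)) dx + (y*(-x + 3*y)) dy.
d(omega) = (x - y) dx ∧ dy

For a 1-form omega = sum_i f_i dx_i, the exterior derivative is
  d(omega) = sum_{i < j} (∂f_j/∂x_i - ∂f_i/∂x_j) dx_i ∧ dx_j.
  coefficient of dx ∧ dy: ∂f_2/∂x - ∂f_1/∂y = ∂(y*(-x + 3*y))/∂x - ∂(x*(x - y - 1))/∂y = x - y
Assembling: d(omega) = (x - y) dx ∧ dy.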